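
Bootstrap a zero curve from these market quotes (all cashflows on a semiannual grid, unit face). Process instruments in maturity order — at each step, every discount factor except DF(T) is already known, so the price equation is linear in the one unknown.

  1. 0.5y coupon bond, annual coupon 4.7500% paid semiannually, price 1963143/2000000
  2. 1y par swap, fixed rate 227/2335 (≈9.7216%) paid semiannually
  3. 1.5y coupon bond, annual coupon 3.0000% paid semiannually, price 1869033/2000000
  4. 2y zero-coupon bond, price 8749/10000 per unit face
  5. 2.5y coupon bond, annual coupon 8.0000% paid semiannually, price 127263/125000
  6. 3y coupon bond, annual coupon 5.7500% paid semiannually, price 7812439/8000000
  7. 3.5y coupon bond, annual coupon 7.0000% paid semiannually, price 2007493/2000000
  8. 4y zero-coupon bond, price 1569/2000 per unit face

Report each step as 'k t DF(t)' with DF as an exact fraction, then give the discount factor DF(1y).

1 1/2 2397/2500
2 1 2273/2500
3 3/2 8931/10000
4 2 8749/10000
5 5/2 8391/10000
6 3 4121/5000
7 7/2 3953/5000
8 4 1569/2000
DF(1y) = 2273/2500 ≈ 0.909200

step 1 [0.5y] bond c/2=19/800: DF=(1963143/2000000 − 19/800·(0))/(1+19/800) = 2397/2500 ≈ 0.958800
step 2 [1y] swap r/2=227/4670: DF=(1 − 227/4670·(0.958800))/(1+227/4670) = 2273/2500 ≈ 0.909200
step 3 [1.5y] bond c/2=3/200: DF=(1869033/2000000 − 3/200·(0.958800+0.909200))/(1+3/200) = 8931/10000 ≈ 0.893100
step 4 [2y] zero: DF = P = 8749/10000 ≈ 0.874900
step 5 [2.5y] bond c/2=1/25: DF=(127263/125000 − 1/25·(0.958800+0.909200+0.893100+0.874900))/(1+1/25) = 8391/10000 ≈ 0.839100
step 6 [3y] bond c/2=23/800: DF=(7812439/8000000 − 23/800·(0.958800+0.909200+0.893100+0.874900+0.839100))/(1+23/800) = 4121/5000 ≈ 0.824200
step 7 [3.5y] bond c/2=7/200: DF=(2007493/2000000 − 7/200·(0.958800+0.909200+0.893100+0.874900+0.839100+0.824200))/(1+7/200) = 3953/5000 ≈ 0.790600
step 8 [4y] zero: DF = P = 1569/2000 ≈ 0.784500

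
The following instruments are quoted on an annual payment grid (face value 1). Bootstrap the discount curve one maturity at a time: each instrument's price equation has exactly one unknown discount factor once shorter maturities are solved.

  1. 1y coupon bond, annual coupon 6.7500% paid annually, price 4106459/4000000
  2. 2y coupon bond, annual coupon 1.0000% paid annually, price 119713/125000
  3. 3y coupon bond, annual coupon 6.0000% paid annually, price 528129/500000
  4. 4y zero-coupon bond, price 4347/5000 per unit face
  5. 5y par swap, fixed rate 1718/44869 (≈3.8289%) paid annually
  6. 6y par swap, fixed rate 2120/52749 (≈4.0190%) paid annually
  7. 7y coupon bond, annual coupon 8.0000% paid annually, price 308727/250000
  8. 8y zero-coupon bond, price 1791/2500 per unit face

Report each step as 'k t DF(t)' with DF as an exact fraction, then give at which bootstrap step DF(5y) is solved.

1 1 9617/10000
2 2 9387/10000
3 3 8889/10000
4 4 4347/5000
5 5 4141/5000
6 6 197/250
7 7 7527/10000
8 8 1791/2500
DF(5y) is solved at step 5

step 1 [1y] bond c/1=27/400: DF=(4106459/4000000 − 27/400·(0))/(1+27/400) = 9617/10000 ≈ 0.961700
step 2 [2y] bond c/1=1/100: DF=(119713/125000 − 1/100·(0.961700))/(1+1/100) = 9387/10000 ≈ 0.938700
step 3 [3y] bond c/1=3/50: DF=(528129/500000 − 3/50·(0.961700+0.938700))/(1+3/50) = 8889/10000 ≈ 0.888900
step 4 [4y] zero: DF = P = 4347/5000 ≈ 0.869400
step 5 [5y] swap r/1=1718/44869: DF=(1 − 1718/44869·(0.961700+0.938700+0.888900+0.869400))/(1+1718/44869) = 4141/5000 ≈ 0.828200
step 6 [6y] swap r/1=2120/52749: DF=(1 − 2120/52749·(0.961700+0.938700+0.888900+0.869400+0.828200))/(1+2120/52749) = 197/250 ≈ 0.788000
step 7 [7y] bond c/1=2/25: DF=(308727/250000 − 2/25·(0.961700+0.938700+0.888900+0.869400+0.828200+0.788000))/(1+2/25) = 7527/10000 ≈ 0.752700
step 8 [8y] zero: DF = P = 1791/2500 ≈ 0.716400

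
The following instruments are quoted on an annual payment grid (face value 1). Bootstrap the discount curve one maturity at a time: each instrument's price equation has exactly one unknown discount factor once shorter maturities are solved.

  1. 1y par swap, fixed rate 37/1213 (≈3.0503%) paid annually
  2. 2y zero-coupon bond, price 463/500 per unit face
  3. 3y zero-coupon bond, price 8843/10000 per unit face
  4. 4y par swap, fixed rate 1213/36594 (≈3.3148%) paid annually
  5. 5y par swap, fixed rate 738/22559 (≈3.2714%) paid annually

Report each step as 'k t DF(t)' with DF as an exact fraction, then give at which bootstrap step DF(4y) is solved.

1 1 1213/1250
2 2 463/500
3 3 8843/10000
4 4 8787/10000
5 5 2131/2500
DF(4y) is solved at step 4

step 1 [1y] swap r/1=37/1213: DF=(1 − 37/1213·(0))/(1+37/1213) = 1213/1250 ≈ 0.970400
step 2 [2y] zero: DF = P = 463/500 ≈ 0.926000
step 3 [3y] zero: DF = P = 8843/10000 ≈ 0.884300
step 4 [4y] swap r/1=1213/36594: DF=(1 − 1213/36594·(0.970400+0.926000+0.884300))/(1+1213/36594) = 8787/10000 ≈ 0.878700
step 5 [5y] swap r/1=738/22559: DF=(1 − 738/22559·(0.970400+0.926000+0.884300+0.878700))/(1+738/22559) = 2131/2500 ≈ 0.852400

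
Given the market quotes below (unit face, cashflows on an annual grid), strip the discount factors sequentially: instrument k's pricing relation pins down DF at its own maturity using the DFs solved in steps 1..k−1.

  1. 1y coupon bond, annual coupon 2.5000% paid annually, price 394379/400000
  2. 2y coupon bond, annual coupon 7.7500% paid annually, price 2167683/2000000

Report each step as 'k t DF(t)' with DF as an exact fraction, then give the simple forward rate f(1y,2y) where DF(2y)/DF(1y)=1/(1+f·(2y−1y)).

1 1 9619/10000
2 2 9367/10000
f(1y,2y) = ((9619/10000)/(9367/10000) − 1)/(1) = 252/9367 ≈ 2.6903%

step 1 [1y] bond c/1=1/40: DF=(394379/400000 − 1/40·(0))/(1+1/40) = 9619/10000 ≈ 0.961900
step 2 [2y] bond c/1=31/400: DF=(2167683/2000000 − 31/400·(0.961900))/(1+31/400) = 9367/10000 ≈ 0.936700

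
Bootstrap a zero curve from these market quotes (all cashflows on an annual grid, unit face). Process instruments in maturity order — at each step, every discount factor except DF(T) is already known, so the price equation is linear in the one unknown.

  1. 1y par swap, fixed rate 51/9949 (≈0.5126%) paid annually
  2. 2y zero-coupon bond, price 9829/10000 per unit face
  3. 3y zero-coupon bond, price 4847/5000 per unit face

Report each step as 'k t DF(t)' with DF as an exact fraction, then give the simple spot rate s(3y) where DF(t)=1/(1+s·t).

1 1 9949/10000
2 2 9829/10000
3 3 4847/5000
s(3y) = (1/(4847/5000) − 1)/(3) = 51/4847 ≈ 1.0522%

step 1 [1y] swap r/1=51/9949: DF=(1 − 51/9949·(0))/(1+51/9949) = 9949/10000 ≈ 0.994900
step 2 [2y] zero: DF = P = 9829/10000 ≈ 0.982900
step 3 [3y] zero: DF = P = 4847/5000 ≈ 0.969400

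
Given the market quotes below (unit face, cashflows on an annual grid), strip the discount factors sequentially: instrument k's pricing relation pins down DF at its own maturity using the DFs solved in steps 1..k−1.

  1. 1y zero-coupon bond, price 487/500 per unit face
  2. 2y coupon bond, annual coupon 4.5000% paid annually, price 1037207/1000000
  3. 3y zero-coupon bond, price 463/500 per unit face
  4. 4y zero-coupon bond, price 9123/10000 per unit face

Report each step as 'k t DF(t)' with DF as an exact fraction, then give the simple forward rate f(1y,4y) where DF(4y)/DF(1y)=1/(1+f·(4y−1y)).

step 1 [1y] zero: DF = P = 487/500 ≈ 0.974000
step 2 [2y] bond c/1=9/200: DF=(1037207/1000000 − 9/200·(0.974000))/(1+9/200) = 4753/5000 ≈ 0.950600
step 3 [3y] zero: DF = P = 463/500 ≈ 0.926000
step 4 [4y] zero: DF = P = 9123/10000 ≈ 0.912300

1 1 487/500
2 2 4753/5000
3 3 463/500
4 4 9123/10000
f(1y,4y) = ((487/500)/(9123/10000) − 1)/(3) = 617/27369 ≈ 2.2544%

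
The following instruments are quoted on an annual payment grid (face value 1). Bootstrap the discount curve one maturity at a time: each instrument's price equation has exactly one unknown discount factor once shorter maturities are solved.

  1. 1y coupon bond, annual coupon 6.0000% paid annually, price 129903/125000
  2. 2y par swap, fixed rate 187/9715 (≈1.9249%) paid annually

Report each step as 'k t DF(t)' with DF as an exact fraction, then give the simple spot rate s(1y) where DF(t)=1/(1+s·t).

1 1 2451/2500
2 2 4813/5000
s(1y) = (1/(2451/2500) − 1)/(1) = 49/2451 ≈ 1.9992%

step 1 [1y] bond c/1=3/50: DF=(129903/125000 − 3/50·(0))/(1+3/50) = 2451/2500 ≈ 0.980400
step 2 [2y] swap r/1=187/9715: DF=(1 − 187/9715·(0.980400))/(1+187/9715) = 4813/5000 ≈ 0.962600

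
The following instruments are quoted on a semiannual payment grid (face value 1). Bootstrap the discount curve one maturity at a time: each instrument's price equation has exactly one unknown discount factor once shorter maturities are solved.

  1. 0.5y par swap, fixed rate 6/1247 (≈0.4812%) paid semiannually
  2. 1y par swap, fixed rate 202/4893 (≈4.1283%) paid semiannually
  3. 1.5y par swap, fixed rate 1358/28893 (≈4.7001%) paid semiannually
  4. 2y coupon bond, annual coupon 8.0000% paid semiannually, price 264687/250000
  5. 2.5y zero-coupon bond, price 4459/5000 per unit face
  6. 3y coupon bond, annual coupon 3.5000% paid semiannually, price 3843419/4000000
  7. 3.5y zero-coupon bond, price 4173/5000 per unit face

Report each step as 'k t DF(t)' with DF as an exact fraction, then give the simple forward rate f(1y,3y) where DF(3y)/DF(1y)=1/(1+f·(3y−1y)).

step 1 [0.5y] swap r/2=3/1247: DF=(1 − 3/1247·(0))/(1+3/1247) = 1247/1250 ≈ 0.997600
step 2 [1y] swap r/2=101/4893: DF=(1 − 101/4893·(0.997600))/(1+101/4893) = 2399/2500 ≈ 0.959600
step 3 [1.5y] swap r/2=679/28893: DF=(1 − 679/28893·(0.997600+0.959600))/(1+679/28893) = 9321/10000 ≈ 0.932100
step 4 [2y] bond c/2=1/25: DF=(264687/250000 − 1/25·(0.997600+0.959600+0.932100))/(1+1/25) = 9069/10000 ≈ 0.906900
step 5 [2.5y] zero: DF = P = 4459/5000 ≈ 0.891800
step 6 [3y] bond c/2=7/400: DF=(3843419/4000000 − 7/400·(0.997600+0.959600+0.932100+0.906900+0.891800))/(1+7/400) = 8637/10000 ≈ 0.863700
step 7 [3.5y] zero: DF = P = 4173/5000 ≈ 0.834600

1 1/2 1247/1250
2 1 2399/2500
3 3/2 9321/10000
4 2 9069/10000
5 5/2 4459/5000
6 3 8637/10000
7 7/2 4173/5000
f(1y,3y) = ((2399/2500)/(8637/10000) − 1)/(2) = 959/17274 ≈ 5.5517%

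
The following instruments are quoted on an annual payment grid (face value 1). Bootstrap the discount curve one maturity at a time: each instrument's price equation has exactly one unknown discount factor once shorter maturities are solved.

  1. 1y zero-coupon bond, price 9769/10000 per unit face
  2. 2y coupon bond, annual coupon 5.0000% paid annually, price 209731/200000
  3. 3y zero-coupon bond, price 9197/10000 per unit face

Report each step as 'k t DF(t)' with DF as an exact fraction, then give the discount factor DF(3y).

step 1 [1y] zero: DF = P = 9769/10000 ≈ 0.976900
step 2 [2y] bond c/1=1/20: DF=(209731/200000 − 1/20·(0.976900))/(1+1/20) = 4761/5000 ≈ 0.952200
step 3 [3y] zero: DF = P = 9197/10000 ≈ 0.919700

1 1 9769/10000
2 2 4761/5000
3 3 9197/10000
DF(3y) = 9197/10000 ≈ 0.919700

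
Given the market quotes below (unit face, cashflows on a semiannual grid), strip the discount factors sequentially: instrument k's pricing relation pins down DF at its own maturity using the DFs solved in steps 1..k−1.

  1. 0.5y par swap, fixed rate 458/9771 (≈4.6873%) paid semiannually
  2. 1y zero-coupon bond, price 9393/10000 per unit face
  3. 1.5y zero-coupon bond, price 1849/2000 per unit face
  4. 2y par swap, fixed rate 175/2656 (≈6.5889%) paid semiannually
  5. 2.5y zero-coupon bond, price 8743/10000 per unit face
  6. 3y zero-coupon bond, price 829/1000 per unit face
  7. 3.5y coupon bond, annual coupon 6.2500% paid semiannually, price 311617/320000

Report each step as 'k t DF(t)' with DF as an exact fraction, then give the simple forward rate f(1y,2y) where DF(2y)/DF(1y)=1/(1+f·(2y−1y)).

step 1 [0.5y] swap r/2=229/9771: DF=(1 − 229/9771·(0))/(1+229/9771) = 9771/10000 ≈ 0.977100
step 2 [1y] zero: DF = P = 9393/10000 ≈ 0.939300
step 3 [1.5y] zero: DF = P = 1849/2000 ≈ 0.924500
step 4 [2y] swap r/2=175/5312: DF=(1 − 175/5312·(0.977100+0.939300+0.924500))/(1+175/5312) = 351/400 ≈ 0.877500
step 5 [2.5y] zero: DF = P = 8743/10000 ≈ 0.874300
step 6 [3y] zero: DF = P = 829/1000 ≈ 0.829000
step 7 [3.5y] bond c/2=1/32: DF=(311617/320000 − 1/32·(0.977100+0.939300+0.924500+0.877500+0.874300+0.829000))/(1+1/32) = 39/50 ≈ 0.780000

1 1/2 9771/10000
2 1 9393/10000
3 3/2 1849/2000
4 2 351/400
5 5/2 8743/10000
6 3 829/1000
7 7/2 39/50
f(1y,2y) = ((9393/10000)/(351/400) − 1)/(1) = 206/2925 ≈ 7.0427%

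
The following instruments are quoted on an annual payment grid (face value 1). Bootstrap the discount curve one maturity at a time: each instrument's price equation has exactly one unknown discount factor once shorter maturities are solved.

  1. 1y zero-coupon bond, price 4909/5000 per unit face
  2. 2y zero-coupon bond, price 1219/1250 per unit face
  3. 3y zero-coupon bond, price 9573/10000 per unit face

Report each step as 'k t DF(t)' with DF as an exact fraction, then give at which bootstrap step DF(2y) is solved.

step 1 [1y] zero: DF = P = 4909/5000 ≈ 0.981800
step 2 [2y] zero: DF = P = 1219/1250 ≈ 0.975200
step 3 [3y] zero: DF = P = 9573/10000 ≈ 0.957300

1 1 4909/5000
2 2 1219/1250
3 3 9573/10000
DF(2y) is solved at step 2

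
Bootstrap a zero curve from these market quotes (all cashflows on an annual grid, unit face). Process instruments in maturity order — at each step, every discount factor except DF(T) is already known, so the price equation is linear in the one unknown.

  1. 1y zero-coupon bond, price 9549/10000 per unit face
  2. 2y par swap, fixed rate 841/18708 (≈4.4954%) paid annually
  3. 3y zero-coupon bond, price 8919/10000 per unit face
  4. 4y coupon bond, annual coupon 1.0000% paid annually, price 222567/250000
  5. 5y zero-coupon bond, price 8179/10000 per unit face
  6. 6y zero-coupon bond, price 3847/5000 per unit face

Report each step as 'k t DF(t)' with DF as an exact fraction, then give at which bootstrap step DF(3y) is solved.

step 1 [1y] zero: DF = P = 9549/10000 ≈ 0.954900
step 2 [2y] swap r/1=841/18708: DF=(1 − 841/18708·(0.954900))/(1+841/18708) = 9159/10000 ≈ 0.915900
step 3 [3y] zero: DF = P = 8919/10000 ≈ 0.891900
step 4 [4y] bond c/1=1/100: DF=(222567/250000 − 1/100·(0.954900+0.915900+0.891900))/(1+1/100) = 8541/10000 ≈ 0.854100
step 5 [5y] zero: DF = P = 8179/10000 ≈ 0.817900
step 6 [6y] zero: DF = P = 3847/5000 ≈ 0.769400

1 1 9549/10000
2 2 9159/10000
3 3 8919/10000
4 4 8541/10000
5 5 8179/10000
6 6 3847/5000
DF(3y) is solved at step 3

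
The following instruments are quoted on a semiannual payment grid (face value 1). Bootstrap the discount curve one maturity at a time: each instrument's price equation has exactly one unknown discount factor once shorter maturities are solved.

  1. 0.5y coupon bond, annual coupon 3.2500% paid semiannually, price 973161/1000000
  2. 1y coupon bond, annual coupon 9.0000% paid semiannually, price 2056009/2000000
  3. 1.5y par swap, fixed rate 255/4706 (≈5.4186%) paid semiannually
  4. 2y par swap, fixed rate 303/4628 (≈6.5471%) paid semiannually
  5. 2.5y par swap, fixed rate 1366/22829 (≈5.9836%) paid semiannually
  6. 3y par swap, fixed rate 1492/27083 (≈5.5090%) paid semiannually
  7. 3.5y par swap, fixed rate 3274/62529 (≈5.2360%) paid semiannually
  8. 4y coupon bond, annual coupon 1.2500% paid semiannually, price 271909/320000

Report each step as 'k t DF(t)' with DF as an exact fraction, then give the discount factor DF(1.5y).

1 1/2 1197/1250
2 1 377/400
3 3/2 1847/2000
4 2 2197/2500
5 5/2 4317/5000
6 3 2127/2500
7 7/2 8363/10000
8 4 1007/1250
DF(1.5y) = 1847/2000 ≈ 0.923500

step 1 [0.5y] bond c/2=13/800: DF=(973161/1000000 − 13/800·(0))/(1+13/800) = 1197/1250 ≈ 0.957600
step 2 [1y] bond c/2=9/200: DF=(2056009/2000000 − 9/200·(0.957600))/(1+9/200) = 377/400 ≈ 0.942500
step 3 [1.5y] swap r/2=255/9412: DF=(1 − 255/9412·(0.957600+0.942500))/(1+255/9412) = 1847/2000 ≈ 0.923500
step 4 [2y] swap r/2=303/9256: DF=(1 − 303/9256·(0.957600+0.942500+0.923500))/(1+303/9256) = 2197/2500 ≈ 0.878800
step 5 [2.5y] swap r/2=683/22829: DF=(1 − 683/22829·(0.957600+0.942500+0.923500+0.878800))/(1+683/22829) = 4317/5000 ≈ 0.863400
step 6 [3y] swap r/2=746/27083: DF=(1 − 746/27083·(0.957600+0.942500+0.923500+0.878800+0.863400))/(1+746/27083) = 2127/2500 ≈ 0.850800
step 7 [3.5y] swap r/2=1637/62529: DF=(1 − 1637/62529·(0.957600+0.942500+0.923500+0.878800+0.863400+0.850800))/(1+1637/62529) = 8363/10000 ≈ 0.836300
step 8 [4y] bond c/2=1/160: DF=(271909/320000 − 1/160·(0.957600+0.942500+0.923500+0.878800+0.863400+0.850800+0.836300))/(1+1/160) = 1007/1250 ≈ 0.805600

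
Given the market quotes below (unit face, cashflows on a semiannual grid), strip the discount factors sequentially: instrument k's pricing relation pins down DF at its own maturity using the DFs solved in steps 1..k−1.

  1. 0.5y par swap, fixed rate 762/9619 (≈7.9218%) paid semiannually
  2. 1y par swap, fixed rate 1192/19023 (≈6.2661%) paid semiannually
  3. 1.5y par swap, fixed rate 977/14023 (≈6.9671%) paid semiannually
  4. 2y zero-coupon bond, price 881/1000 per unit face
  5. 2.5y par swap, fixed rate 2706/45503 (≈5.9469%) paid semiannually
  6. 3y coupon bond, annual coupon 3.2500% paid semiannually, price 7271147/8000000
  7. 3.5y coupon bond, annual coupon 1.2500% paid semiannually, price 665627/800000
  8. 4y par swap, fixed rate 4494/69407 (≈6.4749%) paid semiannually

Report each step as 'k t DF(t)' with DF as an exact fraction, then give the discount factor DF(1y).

1 1/2 9619/10000
2 1 2351/2500
3 3/2 9023/10000
4 2 881/1000
5 5/2 8647/10000
6 3 1027/1250
7 7/2 1587/2000
8 4 7753/10000
DF(1y) = 2351/2500 ≈ 0.940400

step 1 [0.5y] swap r/2=381/9619: DF=(1 − 381/9619·(0))/(1+381/9619) = 9619/10000 ≈ 0.961900
step 2 [1y] swap r/2=596/19023: DF=(1 − 596/19023·(0.961900))/(1+596/19023) = 2351/2500 ≈ 0.940400
step 3 [1.5y] swap r/2=977/28046: DF=(1 − 977/28046·(0.961900+0.940400))/(1+977/28046) = 9023/10000 ≈ 0.902300
step 4 [2y] zero: DF = P = 881/1000 ≈ 0.881000
step 5 [2.5y] swap r/2=1353/45503: DF=(1 − 1353/45503·(0.961900+0.940400+0.902300+0.881000))/(1+1353/45503) = 8647/10000 ≈ 0.864700
step 6 [3y] bond c/2=13/800: DF=(7271147/8000000 − 13/800·(0.961900+0.940400+0.902300+0.881000+0.864700))/(1+13/800) = 1027/1250 ≈ 0.821600
step 7 [3.5y] bond c/2=1/160: DF=(665627/800000 − 1/160·(0.961900+0.940400+0.902300+0.881000+0.864700+0.821600))/(1+1/160) = 1587/2000 ≈ 0.793500
step 8 [4y] swap r/2=2247/69407: DF=(1 − 2247/69407·(0.961900+0.940400+0.902300+0.881000+0.864700+0.821600+0.793500))/(1+2247/69407) = 7753/10000 ≈ 0.775300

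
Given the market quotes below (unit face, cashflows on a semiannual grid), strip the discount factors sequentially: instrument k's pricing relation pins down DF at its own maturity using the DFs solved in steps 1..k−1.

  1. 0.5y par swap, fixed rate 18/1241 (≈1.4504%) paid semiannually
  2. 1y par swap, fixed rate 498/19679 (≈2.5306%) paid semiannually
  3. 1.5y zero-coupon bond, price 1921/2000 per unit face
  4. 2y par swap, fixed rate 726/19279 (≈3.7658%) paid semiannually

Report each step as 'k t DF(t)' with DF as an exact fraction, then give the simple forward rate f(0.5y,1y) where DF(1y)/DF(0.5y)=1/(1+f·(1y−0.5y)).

1 1/2 1241/1250
2 1 9751/10000
3 3/2 1921/2000
4 2 4637/5000
f(0.5y,1y) = ((1241/1250)/(9751/10000) − 1)/(1/2) = 354/9751 ≈ 3.6304%

step 1 [0.5y] swap r/2=9/1241: DF=(1 − 9/1241·(0))/(1+9/1241) = 1241/1250 ≈ 0.992800
step 2 [1y] swap r/2=249/19679: DF=(1 − 249/19679·(0.992800))/(1+249/19679) = 9751/10000 ≈ 0.975100
step 3 [1.5y] zero: DF = P = 1921/2000 ≈ 0.960500
step 4 [2y] swap r/2=363/19279: DF=(1 − 363/19279·(0.992800+0.975100+0.960500))/(1+363/19279) = 4637/5000 ≈ 0.927400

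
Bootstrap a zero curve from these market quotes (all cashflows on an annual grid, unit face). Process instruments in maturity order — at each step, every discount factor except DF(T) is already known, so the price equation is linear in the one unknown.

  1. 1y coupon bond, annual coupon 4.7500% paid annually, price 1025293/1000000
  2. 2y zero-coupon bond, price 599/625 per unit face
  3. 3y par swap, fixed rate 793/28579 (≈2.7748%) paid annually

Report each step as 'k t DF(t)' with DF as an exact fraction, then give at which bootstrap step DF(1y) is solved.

step 1 [1y] bond c/1=19/400: DF=(1025293/1000000 − 19/400·(0))/(1+19/400) = 2447/2500 ≈ 0.978800
step 2 [2y] zero: DF = P = 599/625 ≈ 0.958400
step 3 [3y] swap r/1=793/28579: DF=(1 − 793/28579·(0.978800+0.958400))/(1+793/28579) = 9207/10000 ≈ 0.920700

1 1 2447/2500
2 2 599/625
3 3 9207/10000
DF(1y) is solved at step 1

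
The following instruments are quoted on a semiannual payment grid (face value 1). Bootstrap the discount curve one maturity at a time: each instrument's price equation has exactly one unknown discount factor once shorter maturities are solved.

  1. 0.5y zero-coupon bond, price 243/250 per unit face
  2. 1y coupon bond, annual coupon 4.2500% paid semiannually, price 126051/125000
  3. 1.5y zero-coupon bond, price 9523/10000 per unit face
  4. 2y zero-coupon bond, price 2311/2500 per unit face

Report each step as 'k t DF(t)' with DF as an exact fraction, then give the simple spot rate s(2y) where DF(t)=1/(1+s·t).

step 1 [0.5y] zero: DF = P = 243/250 ≈ 0.972000
step 2 [1y] bond c/2=17/800: DF=(126051/125000 − 17/800·(0.972000))/(1+17/800) = 1209/1250 ≈ 0.967200
step 3 [1.5y] zero: DF = P = 9523/10000 ≈ 0.952300
step 4 [2y] zero: DF = P = 2311/2500 ≈ 0.924400

1 1/2 243/250
2 1 1209/1250
3 3/2 9523/10000
4 2 2311/2500
s(2y) = (1/(2311/2500) − 1)/(2) = 189/4622 ≈ 4.0891%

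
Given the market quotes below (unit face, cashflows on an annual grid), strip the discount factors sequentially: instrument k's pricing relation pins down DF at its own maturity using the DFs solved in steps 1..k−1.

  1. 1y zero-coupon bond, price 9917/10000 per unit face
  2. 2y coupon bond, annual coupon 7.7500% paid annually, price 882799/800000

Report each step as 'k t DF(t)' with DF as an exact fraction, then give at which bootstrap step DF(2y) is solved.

step 1 [1y] zero: DF = P = 9917/10000 ≈ 0.991700
step 2 [2y] bond c/1=31/400: DF=(882799/800000 − 31/400·(0.991700))/(1+31/400) = 1191/1250 ≈ 0.952800

1 1 9917/10000
2 2 1191/1250
DF(2y) is solved at step 2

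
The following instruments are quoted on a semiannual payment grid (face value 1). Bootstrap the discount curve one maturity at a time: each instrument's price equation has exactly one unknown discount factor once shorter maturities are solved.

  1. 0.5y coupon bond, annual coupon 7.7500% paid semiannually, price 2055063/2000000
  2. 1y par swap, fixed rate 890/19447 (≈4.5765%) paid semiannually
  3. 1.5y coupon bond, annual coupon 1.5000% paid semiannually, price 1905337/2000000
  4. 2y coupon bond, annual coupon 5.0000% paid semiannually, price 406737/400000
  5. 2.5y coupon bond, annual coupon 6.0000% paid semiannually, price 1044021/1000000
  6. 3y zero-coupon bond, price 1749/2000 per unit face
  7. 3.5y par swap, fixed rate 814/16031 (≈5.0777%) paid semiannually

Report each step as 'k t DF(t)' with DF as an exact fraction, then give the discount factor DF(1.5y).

step 1 [0.5y] bond c/2=31/800: DF=(2055063/2000000 − 31/800·(0))/(1+31/800) = 2473/2500 ≈ 0.989200
step 2 [1y] swap r/2=445/19447: DF=(1 − 445/19447·(0.989200))/(1+445/19447) = 1911/2000 ≈ 0.955500
step 3 [1.5y] bond c/2=3/400: DF=(1905337/2000000 − 3/400·(0.989200+0.955500))/(1+3/400) = 9311/10000 ≈ 0.931100
step 4 [2y] bond c/2=1/40: DF=(406737/400000 − 1/40·(0.989200+0.955500+0.931100))/(1+1/40) = 9219/10000 ≈ 0.921900
step 5 [2.5y] bond c/2=3/100: DF=(1044021/1000000 − 3/100·(0.989200+0.955500+0.931100+0.921900))/(1+3/100) = 903/1000 ≈ 0.903000
step 6 [3y] zero: DF = P = 1749/2000 ≈ 0.874500
step 7 [3.5y] swap r/2=407/16031: DF=(1 − 407/16031·(0.989200+0.955500+0.931100+0.921900+0.903000+0.874500))/(1+407/16031) = 2093/2500 ≈ 0.837200

1 1/2 2473/2500
2 1 1911/2000
3 3/2 9311/10000
4 2 9219/10000
5 5/2 903/1000
6 3 1749/2000
7 7/2 2093/2500
DF(1.5y) = 9311/10000 ≈ 0.931100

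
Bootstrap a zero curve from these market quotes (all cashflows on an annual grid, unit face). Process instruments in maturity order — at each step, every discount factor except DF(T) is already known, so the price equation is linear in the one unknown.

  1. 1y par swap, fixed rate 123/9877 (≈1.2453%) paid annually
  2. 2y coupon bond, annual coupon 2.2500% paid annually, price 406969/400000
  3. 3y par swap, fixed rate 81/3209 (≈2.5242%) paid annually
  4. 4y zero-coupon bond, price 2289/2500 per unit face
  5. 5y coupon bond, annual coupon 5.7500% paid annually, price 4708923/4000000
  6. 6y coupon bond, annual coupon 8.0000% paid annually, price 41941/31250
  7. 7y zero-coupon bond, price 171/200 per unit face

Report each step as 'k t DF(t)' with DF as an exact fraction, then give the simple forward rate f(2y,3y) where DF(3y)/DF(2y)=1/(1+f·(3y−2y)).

step 1 [1y] swap r/1=123/9877: DF=(1 − 123/9877·(0))/(1+123/9877) = 9877/10000 ≈ 0.987700
step 2 [2y] bond c/1=9/400: DF=(406969/400000 − 9/400·(0.987700))/(1+9/400) = 9733/10000 ≈ 0.973300
step 3 [3y] swap r/1=81/3209: DF=(1 − 81/3209·(0.987700+0.973300))/(1+81/3209) = 9271/10000 ≈ 0.927100
step 4 [4y] zero: DF = P = 2289/2500 ≈ 0.915600
step 5 [5y] bond c/1=23/400: DF=(4708923/4000000 − 23/400·(0.987700+0.973300+0.927100+0.915600))/(1+23/400) = 1133/1250 ≈ 0.906400
step 6 [6y] bond c/1=2/25: DF=(41941/31250 − 2/25·(0.987700+0.973300+0.927100+0.915600+0.906400))/(1+2/25) = 4469/5000 ≈ 0.893800
step 7 [7y] zero: DF = P = 171/200 ≈ 0.855000

1 1 9877/10000
2 2 9733/10000
3 3 9271/10000
4 4 2289/2500
5 5 1133/1250
6 6 4469/5000
7 7 171/200
f(2y,3y) = ((9733/10000)/(9271/10000) − 1)/(1) = 462/9271 ≈ 4.9833%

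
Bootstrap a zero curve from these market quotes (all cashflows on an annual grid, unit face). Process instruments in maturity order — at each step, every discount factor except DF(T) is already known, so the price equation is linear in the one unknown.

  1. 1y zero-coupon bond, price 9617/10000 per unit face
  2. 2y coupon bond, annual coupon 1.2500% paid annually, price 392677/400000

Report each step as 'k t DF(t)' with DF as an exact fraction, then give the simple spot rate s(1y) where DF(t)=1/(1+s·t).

step 1 [1y] zero: DF = P = 9617/10000 ≈ 0.961700
step 2 [2y] bond c/1=1/80: DF=(392677/400000 − 1/80·(0.961700))/(1+1/80) = 9577/10000 ≈ 0.957700

1 1 9617/10000
2 2 9577/10000
s(1y) = (1/(9617/10000) − 1)/(1) = 383/9617 ≈ 3.9825%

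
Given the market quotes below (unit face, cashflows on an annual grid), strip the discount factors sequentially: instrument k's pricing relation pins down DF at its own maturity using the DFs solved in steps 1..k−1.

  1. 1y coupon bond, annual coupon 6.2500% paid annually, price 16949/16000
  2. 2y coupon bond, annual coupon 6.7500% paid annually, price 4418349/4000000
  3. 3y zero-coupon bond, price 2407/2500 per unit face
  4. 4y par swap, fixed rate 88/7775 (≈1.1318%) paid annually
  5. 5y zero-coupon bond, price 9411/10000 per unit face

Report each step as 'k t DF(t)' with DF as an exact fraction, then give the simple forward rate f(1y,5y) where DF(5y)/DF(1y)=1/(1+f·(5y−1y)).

step 1 [1y] bond c/1=1/16: DF=(16949/16000 − 1/16·(0))/(1+1/16) = 997/1000 ≈ 0.997000
step 2 [2y] bond c/1=27/400: DF=(4418349/4000000 − 27/400·(0.997000))/(1+27/400) = 9717/10000 ≈ 0.971700
step 3 [3y] zero: DF = P = 2407/2500 ≈ 0.962800
step 4 [4y] swap r/1=88/7775: DF=(1 − 88/7775·(0.997000+0.971700+0.962800))/(1+88/7775) = 239/250 ≈ 0.956000
step 5 [5y] zero: DF = P = 9411/10000 ≈ 0.941100

1 1 997/1000
2 2 9717/10000
3 3 2407/2500
4 4 239/250
5 5 9411/10000
f(1y,5y) = ((997/1000)/(9411/10000) − 1)/(4) = 559/37644 ≈ 1.4850%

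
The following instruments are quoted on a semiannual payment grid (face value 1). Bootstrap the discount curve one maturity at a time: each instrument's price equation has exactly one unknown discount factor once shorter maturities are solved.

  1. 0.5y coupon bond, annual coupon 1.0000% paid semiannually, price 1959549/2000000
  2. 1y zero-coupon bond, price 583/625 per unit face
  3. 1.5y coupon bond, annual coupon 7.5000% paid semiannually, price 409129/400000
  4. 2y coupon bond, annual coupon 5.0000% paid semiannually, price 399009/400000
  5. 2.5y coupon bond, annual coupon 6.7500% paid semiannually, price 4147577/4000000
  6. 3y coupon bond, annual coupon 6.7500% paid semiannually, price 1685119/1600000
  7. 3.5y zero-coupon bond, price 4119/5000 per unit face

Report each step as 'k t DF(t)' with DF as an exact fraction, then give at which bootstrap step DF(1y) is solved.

step 1 [0.5y] bond c/2=1/200: DF=(1959549/2000000 − 1/200·(0))/(1+1/200) = 9749/10000 ≈ 0.974900
step 2 [1y] zero: DF = P = 583/625 ≈ 0.932800
step 3 [1.5y] bond c/2=3/80: DF=(409129/400000 − 3/80·(0.974900+0.932800))/(1+3/80) = 9169/10000 ≈ 0.916900
step 4 [2y] bond c/2=1/40: DF=(399009/400000 − 1/40·(0.974900+0.932800+0.916900))/(1+1/40) = 9043/10000 ≈ 0.904300
step 5 [2.5y] bond c/2=27/800: DF=(4147577/4000000 − 27/800·(0.974900+0.932800+0.916900+0.904300))/(1+27/800) = 8813/10000 ≈ 0.881300
step 6 [3y] bond c/2=27/800: DF=(1685119/1600000 − 27/800·(0.974900+0.932800+0.916900+0.904300+0.881300))/(1+27/800) = 8683/10000 ≈ 0.868300
step 7 [3.5y] zero: DF = P = 4119/5000 ≈ 0.823800

1 1/2 9749/10000
2 1 583/625
3 3/2 9169/10000
4 2 9043/10000
5 5/2 8813/10000
6 3 8683/10000
7 7/2 4119/5000
DF(1y) is solved at step 2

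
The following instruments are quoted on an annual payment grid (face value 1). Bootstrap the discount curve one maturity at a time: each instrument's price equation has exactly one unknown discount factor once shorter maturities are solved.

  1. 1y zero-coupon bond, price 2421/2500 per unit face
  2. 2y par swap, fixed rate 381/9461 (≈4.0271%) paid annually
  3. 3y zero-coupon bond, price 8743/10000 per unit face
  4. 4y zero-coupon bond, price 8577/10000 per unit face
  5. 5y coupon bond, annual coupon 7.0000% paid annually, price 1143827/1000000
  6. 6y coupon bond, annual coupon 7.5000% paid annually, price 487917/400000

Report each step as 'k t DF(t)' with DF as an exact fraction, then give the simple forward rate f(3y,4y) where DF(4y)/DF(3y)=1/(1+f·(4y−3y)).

step 1 [1y] zero: DF = P = 2421/2500 ≈ 0.968400
step 2 [2y] swap r/1=381/9461: DF=(1 − 381/9461·(0.968400))/(1+381/9461) = 4619/5000 ≈ 0.923800
step 3 [3y] zero: DF = P = 8743/10000 ≈ 0.874300
step 4 [4y] zero: DF = P = 8577/10000 ≈ 0.857700
step 5 [5y] bond c/1=7/100: DF=(1143827/1000000 − 7/100·(0.968400+0.923800+0.874300+0.857700))/(1+7/100) = 8319/10000 ≈ 0.831900
step 6 [6y] bond c/1=3/40: DF=(487917/400000 − 3/40·(0.968400+0.923800+0.874300+0.857700+0.831900))/(1+3/40) = 4119/5000 ≈ 0.823800

1 1 2421/2500
2 2 4619/5000
3 3 8743/10000
4 4 8577/10000
5 5 8319/10000
6 6 4119/5000
f(3y,4y) = ((8743/10000)/(8577/10000) − 1)/(1) = 166/8577 ≈ 1.9354%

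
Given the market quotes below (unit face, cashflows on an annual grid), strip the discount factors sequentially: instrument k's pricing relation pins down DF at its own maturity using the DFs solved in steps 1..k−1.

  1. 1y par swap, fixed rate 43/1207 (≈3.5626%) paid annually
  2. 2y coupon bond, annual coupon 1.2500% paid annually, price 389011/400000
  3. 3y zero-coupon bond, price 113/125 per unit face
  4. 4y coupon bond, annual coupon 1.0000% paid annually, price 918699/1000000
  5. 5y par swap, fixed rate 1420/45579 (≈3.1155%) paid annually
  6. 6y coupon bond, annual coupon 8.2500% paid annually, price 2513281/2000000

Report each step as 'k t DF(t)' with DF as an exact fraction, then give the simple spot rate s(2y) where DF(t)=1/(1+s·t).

step 1 [1y] swap r/1=43/1207: DF=(1 − 43/1207·(0))/(1+43/1207) = 1207/1250 ≈ 0.965600
step 2 [2y] bond c/1=1/80: DF=(389011/400000 − 1/80·(0.965600))/(1+1/80) = 4743/5000 ≈ 0.948600
step 3 [3y] zero: DF = P = 113/125 ≈ 0.904000
step 4 [4y] bond c/1=1/100: DF=(918699/1000000 − 1/100·(0.965600+0.948600+0.904000))/(1+1/100) = 8817/10000 ≈ 0.881700
step 5 [5y] swap r/1=1420/45579: DF=(1 − 1420/45579·(0.965600+0.948600+0.904000+0.881700))/(1+1420/45579) = 429/500 ≈ 0.858000
step 6 [6y] bond c/1=33/400: DF=(2513281/2000000 − 33/400·(0.965600+0.948600+0.904000+0.881700+0.858000))/(1+33/400) = 1627/2000 ≈ 0.813500

1 1 1207/1250
2 2 4743/5000
3 3 113/125
4 4 8817/10000
5 5 429/500
6 6 1627/2000
s(2y) = (1/(4743/5000) − 1)/(2) = 257/9486 ≈ 2.7093%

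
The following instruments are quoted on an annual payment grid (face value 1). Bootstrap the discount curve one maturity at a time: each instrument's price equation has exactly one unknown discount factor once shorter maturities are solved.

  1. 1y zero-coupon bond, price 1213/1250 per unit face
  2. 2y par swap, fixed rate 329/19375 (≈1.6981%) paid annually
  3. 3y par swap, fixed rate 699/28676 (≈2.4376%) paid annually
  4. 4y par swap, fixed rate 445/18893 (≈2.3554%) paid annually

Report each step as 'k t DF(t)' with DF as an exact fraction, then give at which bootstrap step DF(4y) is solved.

step 1 [1y] zero: DF = P = 1213/1250 ≈ 0.970400
step 2 [2y] swap r/1=329/19375: DF=(1 − 329/19375·(0.970400))/(1+329/19375) = 9671/10000 ≈ 0.967100
step 3 [3y] swap r/1=699/28676: DF=(1 − 699/28676·(0.970400+0.967100))/(1+699/28676) = 9301/10000 ≈ 0.930100
step 4 [4y] swap r/1=445/18893: DF=(1 − 445/18893·(0.970400+0.967100+0.930100))/(1+445/18893) = 911/1000 ≈ 0.911000

1 1 1213/1250
2 2 9671/10000
3 3 9301/10000
4 4 911/1000
DF(4y) is solved at step 4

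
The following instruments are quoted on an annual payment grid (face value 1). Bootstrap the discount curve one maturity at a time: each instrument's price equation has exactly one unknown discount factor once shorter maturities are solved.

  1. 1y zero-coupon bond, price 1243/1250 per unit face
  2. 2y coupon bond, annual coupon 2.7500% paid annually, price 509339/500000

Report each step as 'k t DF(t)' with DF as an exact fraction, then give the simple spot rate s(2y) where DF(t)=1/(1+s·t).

1 1 1243/1250
2 2 603/625
s(2y) = (1/(603/625) − 1)/(2) = 11/603 ≈ 1.8242%

step 1 [1y] zero: DF = P = 1243/1250 ≈ 0.994400
step 2 [2y] bond c/1=11/400: DF=(509339/500000 − 11/400·(0.994400))/(1+11/400) = 603/625 ≈ 0.964800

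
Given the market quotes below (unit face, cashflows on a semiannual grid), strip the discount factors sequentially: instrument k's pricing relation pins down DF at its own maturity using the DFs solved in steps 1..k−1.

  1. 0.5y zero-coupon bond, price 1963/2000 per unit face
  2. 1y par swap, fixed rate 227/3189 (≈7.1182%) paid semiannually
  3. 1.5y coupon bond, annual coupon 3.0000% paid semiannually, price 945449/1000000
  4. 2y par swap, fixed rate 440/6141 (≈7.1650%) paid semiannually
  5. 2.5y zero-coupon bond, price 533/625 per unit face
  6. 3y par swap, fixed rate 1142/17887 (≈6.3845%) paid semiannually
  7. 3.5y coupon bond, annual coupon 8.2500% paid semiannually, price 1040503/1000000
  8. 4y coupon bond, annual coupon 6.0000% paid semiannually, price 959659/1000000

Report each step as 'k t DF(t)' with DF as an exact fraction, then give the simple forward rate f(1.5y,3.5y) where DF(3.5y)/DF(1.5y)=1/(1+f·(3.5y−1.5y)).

step 1 [0.5y] zero: DF = P = 1963/2000 ≈ 0.981500
step 2 [1y] swap r/2=227/6378: DF=(1 − 227/6378·(0.981500))/(1+227/6378) = 9319/10000 ≈ 0.931900
step 3 [1.5y] bond c/2=3/200: DF=(945449/1000000 − 3/200·(0.981500+0.931900))/(1+3/200) = 1129/1250 ≈ 0.903200
step 4 [2y] swap r/2=220/6141: DF=(1 − 220/6141·(0.981500+0.931900+0.903200))/(1+220/6141) = 217/250 ≈ 0.868000
step 5 [2.5y] zero: DF = P = 533/625 ≈ 0.852800
step 6 [3y] swap r/2=571/17887: DF=(1 − 571/17887·(0.981500+0.931900+0.903200+0.868000+0.852800))/(1+571/17887) = 8287/10000 ≈ 0.828700
step 7 [3.5y] bond c/2=33/800: DF=(1040503/1000000 − 33/800·(0.981500+0.931900+0.903200+0.868000+0.852800+0.828700))/(1+33/800) = 7867/10000 ≈ 0.786700
step 8 [4y] bond c/2=3/100: DF=(959659/1000000 − 3/100·(0.981500+0.931900+0.903200+0.868000+0.852800+0.828700+0.786700))/(1+3/100) = 301/400 ≈ 0.752500

1 1/2 1963/2000
2 1 9319/10000
3 3/2 1129/1250
4 2 217/250
5 5/2 533/625
6 3 8287/10000
7 7/2 7867/10000
8 4 301/400
f(1.5y,3.5y) = ((1129/1250)/(7867/10000) − 1)/(2) = 1165/15734 ≈ 7.4043%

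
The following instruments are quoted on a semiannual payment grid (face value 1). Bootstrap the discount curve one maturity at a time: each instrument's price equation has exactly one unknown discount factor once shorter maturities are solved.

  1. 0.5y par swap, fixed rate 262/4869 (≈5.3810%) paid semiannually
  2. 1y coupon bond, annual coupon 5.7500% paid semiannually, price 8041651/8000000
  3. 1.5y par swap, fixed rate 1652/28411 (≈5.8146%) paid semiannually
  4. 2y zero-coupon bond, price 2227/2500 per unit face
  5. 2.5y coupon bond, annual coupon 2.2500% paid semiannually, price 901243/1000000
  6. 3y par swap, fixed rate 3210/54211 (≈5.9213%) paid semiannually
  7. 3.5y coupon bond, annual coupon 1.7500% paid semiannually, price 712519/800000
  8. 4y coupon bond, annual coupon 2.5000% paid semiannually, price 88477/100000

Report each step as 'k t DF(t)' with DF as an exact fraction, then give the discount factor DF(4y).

step 1 [0.5y] swap r/2=131/4869: DF=(1 − 131/4869·(0))/(1+131/4869) = 4869/5000 ≈ 0.973800
step 2 [1y] bond c/2=23/800: DF=(8041651/8000000 − 23/800·(0.973800))/(1+23/800) = 9499/10000 ≈ 0.949900
step 3 [1.5y] swap r/2=826/28411: DF=(1 − 826/28411·(0.973800+0.949900))/(1+826/28411) = 4587/5000 ≈ 0.917400
step 4 [2y] zero: DF = P = 2227/2500 ≈ 0.890800
step 5 [2.5y] bond c/2=9/800: DF=(901243/1000000 − 9/800·(0.973800+0.949900+0.917400+0.890800))/(1+9/800) = 8497/10000 ≈ 0.849700
step 6 [3y] swap r/2=1605/54211: DF=(1 − 1605/54211·(0.973800+0.949900+0.917400+0.890800+0.849700))/(1+1605/54211) = 1679/2000 ≈ 0.839500
step 7 [3.5y] bond c/2=7/800: DF=(712519/800000 − 7/800·(0.973800+0.949900+0.917400+0.890800+0.849700+0.839500))/(1+7/800) = 8359/10000 ≈ 0.835900
step 8 [4y] bond c/2=1/80: DF=(88477/100000 − 1/80·(0.973800+0.949900+0.917400+0.890800+0.849700+0.839500+0.835900))/(1+1/80) = 3983/5000 ≈ 0.796600

1 1/2 4869/5000
2 1 9499/10000
3 3/2 4587/5000
4 2 2227/2500
5 5/2 8497/10000
6 3 1679/2000
7 7/2 8359/10000
8 4 3983/5000
DF(4y) = 3983/5000 ≈ 0.796600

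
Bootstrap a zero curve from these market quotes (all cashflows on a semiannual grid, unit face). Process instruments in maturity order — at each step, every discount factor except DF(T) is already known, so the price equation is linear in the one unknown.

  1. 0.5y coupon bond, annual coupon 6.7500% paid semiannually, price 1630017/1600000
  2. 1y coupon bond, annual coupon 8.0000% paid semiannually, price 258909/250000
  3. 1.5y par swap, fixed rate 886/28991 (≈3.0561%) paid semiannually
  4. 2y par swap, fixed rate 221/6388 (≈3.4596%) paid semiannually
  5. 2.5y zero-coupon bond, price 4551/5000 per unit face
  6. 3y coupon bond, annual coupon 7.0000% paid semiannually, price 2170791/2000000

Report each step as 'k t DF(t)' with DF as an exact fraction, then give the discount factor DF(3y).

1 1/2 1971/2000
2 1 9579/10000
3 3/2 9557/10000
4 2 9337/10000
5 5/2 4551/5000
6 3 8883/10000
DF(3y) = 8883/10000 ≈ 0.888300

step 1 [0.5y] bond c/2=27/800: DF=(1630017/1600000 − 27/800·(0))/(1+27/800) = 1971/2000 ≈ 0.985500
step 2 [1y] bond c/2=1/25: DF=(258909/250000 − 1/25·(0.985500))/(1+1/25) = 9579/10000 ≈ 0.957900
step 3 [1.5y] swap r/2=443/28991: DF=(1 − 443/28991·(0.985500+0.957900))/(1+443/28991) = 9557/10000 ≈ 0.955700
step 4 [2y] swap r/2=221/12776: DF=(1 − 221/12776·(0.985500+0.957900+0.955700))/(1+221/12776) = 9337/10000 ≈ 0.933700
step 5 [2.5y] zero: DF = P = 4551/5000 ≈ 0.910200
step 6 [3y] bond c/2=7/200: DF=(2170791/2000000 − 7/200·(0.985500+0.957900+0.955700+0.933700+0.910200))/(1+7/200) = 8883/10000 ≈ 0.888300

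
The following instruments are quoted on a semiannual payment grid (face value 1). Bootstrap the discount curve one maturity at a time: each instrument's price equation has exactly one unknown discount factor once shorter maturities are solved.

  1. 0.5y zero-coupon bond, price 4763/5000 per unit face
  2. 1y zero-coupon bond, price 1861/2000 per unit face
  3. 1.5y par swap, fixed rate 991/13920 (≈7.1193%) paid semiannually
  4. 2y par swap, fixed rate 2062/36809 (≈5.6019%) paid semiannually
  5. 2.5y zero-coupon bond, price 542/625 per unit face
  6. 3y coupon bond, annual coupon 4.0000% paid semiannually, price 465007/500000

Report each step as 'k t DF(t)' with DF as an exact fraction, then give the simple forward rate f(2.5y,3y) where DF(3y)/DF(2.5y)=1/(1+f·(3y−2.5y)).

step 1 [0.5y] zero: DF = P = 4763/5000 ≈ 0.952600
step 2 [1y] zero: DF = P = 1861/2000 ≈ 0.930500
step 3 [1.5y] swap r/2=991/27840: DF=(1 − 991/27840·(0.952600+0.930500))/(1+991/27840) = 9009/10000 ≈ 0.900900
step 4 [2y] swap r/2=1031/36809: DF=(1 − 1031/36809·(0.952600+0.930500+0.900900))/(1+1031/36809) = 8969/10000 ≈ 0.896900
step 5 [2.5y] zero: DF = P = 542/625 ≈ 0.867200
step 6 [3y] bond c/2=1/50: DF=(465007/500000 − 1/50·(0.952600+0.930500+0.900900+0.896900+0.867200))/(1+1/50) = 4113/5000 ≈ 0.822600

1 1/2 4763/5000
2 1 1861/2000
3 3/2 9009/10000
4 2 8969/10000
5 5/2 542/625
6 3 4113/5000
f(2.5y,3y) = ((542/625)/(4113/5000) − 1)/(1/2) = 446/4113 ≈ 10.8437%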